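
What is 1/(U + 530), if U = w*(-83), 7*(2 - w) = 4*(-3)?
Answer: 7/1552 ≈ 0.0045103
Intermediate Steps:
w = 26/7 (w = 2 - 4*(-3)/7 = 2 - 1/7*(-12) = 2 + 12/7 = 26/7 ≈ 3.7143)
U = -2158/7 (U = (26/7)*(-83) = -2158/7 ≈ -308.29)
1/(U + 530) = 1/(-2158/7 + 530) = 1/(1552/7) = 7/1552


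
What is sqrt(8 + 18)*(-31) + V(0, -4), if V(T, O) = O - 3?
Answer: -7 - 31*sqrt(26) ≈ -165.07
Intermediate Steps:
V(T, O) = -3 + O
sqrt(8 + 18)*(-31) + V(0, -4) = sqrt(8 + 18)*(-31) + (-3 - 4) = sqrt(26)*(-31) - 7 = -31*sqrt(26) - 7 = -7 - 31*sqrt(26)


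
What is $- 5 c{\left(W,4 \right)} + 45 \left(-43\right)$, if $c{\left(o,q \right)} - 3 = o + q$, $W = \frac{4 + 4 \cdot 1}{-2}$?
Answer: $-1950$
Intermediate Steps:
$W = -4$ ($W = \left(4 + 4\right) \left(- \frac{1}{2}\right) = 8 \left(- \frac{1}{2}\right) = -4$)
$c{\left(o,q \right)} = 3 + o + q$ ($c{\left(o,q \right)} = 3 + \left(o + q\right) = 3 + o + q$)
$- 5 c{\left(W,4 \right)} + 45 \left(-43\right) = - 5 \left(3 - 4 + 4\right) + 45 \left(-43\right) = \left(-5\right) 3 - 1935 = -15 - 1935 = -1950$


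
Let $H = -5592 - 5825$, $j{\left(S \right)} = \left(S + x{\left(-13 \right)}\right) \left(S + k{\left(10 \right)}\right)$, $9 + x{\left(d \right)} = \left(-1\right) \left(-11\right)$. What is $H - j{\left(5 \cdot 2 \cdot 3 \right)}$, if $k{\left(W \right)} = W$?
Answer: $-12697$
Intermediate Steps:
$x{\left(d \right)} = 2$ ($x{\left(d \right)} = -9 - -11 = -9 + 11 = 2$)
$j{\left(S \right)} = \left(2 + S\right) \left(10 + S\right)$ ($j{\left(S \right)} = \left(S + 2\right) \left(S + 10\right) = \left(2 + S\right) \left(10 + S\right)$)
$H = -11417$ ($H = -5592 - 5825 = -11417$)
$H - j{\left(5 \cdot 2 \cdot 3 \right)} = -11417 - \left(20 + \left(5 \cdot 2 \cdot 3\right)^{2} + 12 \cdot 5 \cdot 2 \cdot 3\right) = -11417 - \left(20 + \left(10 \cdot 3\right)^{2} + 12 \cdot 10 \cdot 3\right) = -11417 - \left(20 + 30^{2} + 12 \cdot 30\right) = -11417 - \left(20 + 900 + 360\right) = -11417 - 1280 = -12697$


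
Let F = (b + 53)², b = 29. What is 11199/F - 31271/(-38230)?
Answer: 319201987/128529260 ≈ 2.4835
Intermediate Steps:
F = 6724 (F = (29 + 53)² = 82² = 6724)
11199/F - 31271/(-38230) = 11199/6724 - 31271/(-38230) = 11199*(1/6724) - 31271*(-1/38230) = 11199/6724 + 31271/38230 = 319201987/128529260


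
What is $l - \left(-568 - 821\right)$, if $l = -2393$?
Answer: $-1004$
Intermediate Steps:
$l - \left(-568 - 821\right) = -2393 - \left(-568 - 821\right) = -2393 - -1389 = -2393 + 1389 = -1004$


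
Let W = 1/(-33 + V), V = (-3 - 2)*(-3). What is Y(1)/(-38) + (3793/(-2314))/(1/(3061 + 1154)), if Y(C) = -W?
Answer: -5467724447/791388 ≈ -6909.0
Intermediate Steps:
V = 15 (V = -5*(-3) = 15)
W = -1/18 (W = 1/(-33 + 15) = 1/(-18) = -1/18 ≈ -0.055556)
Y(C) = 1/18 (Y(C) = -1*(-1/18) = 1/18)
Y(1)/(-38) + (3793/(-2314))/(1/(3061 + 1154)) = (1/18)/(-38) + (3793/(-2314))/(1/(3061 + 1154)) = (1/18)*(-1/38) + (3793*(-1/2314))/(1/4215) = -1/684 - 3793/(2314*1/4215) = -1/684 - 3793/2314*4215 = -1/684 - 15987495/2314 = -5467724447/791388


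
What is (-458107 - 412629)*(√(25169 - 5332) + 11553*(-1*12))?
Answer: 120715356096 - 870736*√19837 ≈ 1.2059e+11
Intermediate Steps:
(-458107 - 412629)*(√(25169 - 5332) + 11553*(-1*12)) = -870736*(√19837 + 11553*(-12)) = -870736*(√19837 - 138636) = -870736*(-138636 + √19837) = 120715356096 - 870736*√19837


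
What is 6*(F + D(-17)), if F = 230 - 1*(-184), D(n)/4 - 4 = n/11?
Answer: 27972/11 ≈ 2542.9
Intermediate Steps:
D(n) = 16 + 4*n/11 (D(n) = 16 + 4*(n/11) = 16 + 4*n/11)
F = 414 (F = 230 + 184 = 414)
6*(F + D(-17)) = 6*(414 + (16 + (4/11)*(-17))) = 6*(414 + (16 - 68/11)) = 6*(414 + 108/11) = 6*(4662/11) = 27972/11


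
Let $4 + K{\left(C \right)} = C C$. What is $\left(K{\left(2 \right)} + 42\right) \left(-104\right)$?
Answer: $-4368$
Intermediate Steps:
$K{\left(C \right)} = -4 + C^{2}$ ($K{\left(C \right)} = -4 + C C = -4 + C^{2}$)
$\left(K{\left(2 \right)} + 42\right) \left(-104\right) = \left(\left(-4 + 2^{2}\right) + 42\right) \left(-104\right) = \left(\left(-4 + 4\right) + 42\right) \left(-104\right) = \left(0 + 42\right) \left(-104\right) = 42 \left(-104\right) = -4368$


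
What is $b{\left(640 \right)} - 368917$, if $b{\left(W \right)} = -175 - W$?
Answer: $-369732$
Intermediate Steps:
$b{\left(640 \right)} - 368917 = \left(-175 - 640\right) - 368917 = -815 - 368917 = -369732$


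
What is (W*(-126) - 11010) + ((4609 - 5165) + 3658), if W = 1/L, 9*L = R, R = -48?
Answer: -63075/8 ≈ -7884.4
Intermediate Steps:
L = -16/3 (L = (1/9)*(-48) = -16/3 ≈ -5.3333)
W = -3/16 (W = 1/(-16/3) = -3/16 ≈ -0.18750)
(W*(-126) - 11010) + ((4609 - 5165) + 3658) = (-3/16*(-126) - 11010) + ((4609 - 5165) + 3658) = (189/8 - 11010) + (-556 + 3658) = -87891/8 + 3102 = -63075/8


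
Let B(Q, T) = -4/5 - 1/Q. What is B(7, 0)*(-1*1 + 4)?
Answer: -99/35 ≈ -2.8286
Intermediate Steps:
B(Q, T) = -⅘ - 1/Q (B(Q, T) = -4*⅕ - 1/Q = -⅘ - 1/Q)
B(7, 0)*(-1*1 + 4) = (-⅘ - 1/7)*(-1*1 + 4) = (-⅘ - 1*⅐)*(-1 + 4) = (-⅘ - ⅐)*3 = -33/35*3 = -99/35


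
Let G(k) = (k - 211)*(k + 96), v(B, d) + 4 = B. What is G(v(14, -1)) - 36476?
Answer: -57782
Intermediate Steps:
v(B, d) = -4 + B
G(k) = (-211 + k)*(96 + k)
G(v(14, -1)) - 36476 = (-20256 + (-4 + 14)² - 115*(-4 + 14)) - 36476 = (-20256 + 10² - 115*10) - 36476 = (-20256 + 100 - 1150) - 36476 = -21306 - 36476 = -57782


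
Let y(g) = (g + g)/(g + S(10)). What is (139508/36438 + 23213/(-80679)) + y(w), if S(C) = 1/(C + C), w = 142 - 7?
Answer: 7331826970673/1323391594467 ≈ 5.5402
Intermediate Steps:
w = 135
S(C) = 1/(2*C)
y(g) = 2*g/(1/20 + g) (y(g) = (g + g)/(g + (1/2)/10) = (2*g)/(g + (1/2)*(1/10)) = (2*g)/(g + 1/20) = (2*g)/(1/20 + g) = 2*g/(1/20 + g))
(139508/36438 + 23213/(-80679)) + y(w) = (139508/36438 + 23213/(-80679)) + 40*135/(1 + 20*135) = (139508*(1/36438) + 23213*(-1/80679)) + 40*135/(1 + 2700) = (69754/18219 - 23213/80679) + 40*135/2701 = 1734921773/489963567 + 40*135*(1/2701) = 1734921773/489963567 + 5400/2701 = 7331826970673/1323391594467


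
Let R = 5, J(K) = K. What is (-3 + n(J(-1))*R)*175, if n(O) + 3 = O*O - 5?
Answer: -6650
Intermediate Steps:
n(O) = -8 + O² (n(O) = -3 + (O*O - 5) = -3 + (O² - 5) = -3 + (-5 + O²) = -8 + O²)
(-3 + n(J(-1))*R)*175 = (-3 + (-8 + (-1)²)*5)*175 = (-3 + (-8 + 1)*5)*175 = (-3 - 7*5)*175 = (-3 - 35)*175 = -38*175 = -6650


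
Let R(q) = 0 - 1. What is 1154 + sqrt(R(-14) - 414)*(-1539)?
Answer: 1154 - 1539*I*sqrt(415) ≈ 1154.0 - 31352.0*I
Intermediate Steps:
R(q) = -1
1154 + sqrt(R(-14) - 414)*(-1539) = 1154 + sqrt(-1 - 414)*(-1539) = 1154 + sqrt(-415)*(-1539) = 1154 + (I*sqrt(415))*(-1539) = 1154 - 1539*I*sqrt(415)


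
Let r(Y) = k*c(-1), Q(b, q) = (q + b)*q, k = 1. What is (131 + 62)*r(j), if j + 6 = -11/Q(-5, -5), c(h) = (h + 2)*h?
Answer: -193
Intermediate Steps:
Q(b, q) = q*(b + q) (Q(b, q) = (b + q)*q = q*(b + q))
c(h) = h*(2 + h) (c(h) = (2 + h)*h = h*(2 + h))
j = -311/50 (j = -6 - 11*(-1/(5*(-5 - 5))) = -6 - 11/((-5*(-10))) = -6 - 11/50 = -311/50 ≈ -6.2200)
r(Y) = -1 (r(Y) = 1*(-(2 - 1)) = 1*(-1*1) = 1*(-1) = -1)
(131 + 62)*r(j) = (131 + 62)*(-1) = 193*(-1) = -193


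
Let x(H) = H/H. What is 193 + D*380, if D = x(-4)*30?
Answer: 11593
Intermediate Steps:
x(H) = 1
D = 30 (D = 1*30 = 30)
193 + D*380 = 193 + 30*380 = 193 + 11400 = 11593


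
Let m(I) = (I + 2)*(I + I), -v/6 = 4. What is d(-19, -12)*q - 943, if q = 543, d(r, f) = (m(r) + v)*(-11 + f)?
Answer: -7769101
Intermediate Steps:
v = -24 (v = -6*4 = -24)
m(I) = 2*I*(2 + I) (m(I) = (2 + I)*(2*I) = 2*I*(2 + I))
d(r, f) = (-24 + 2*r*(2 + r))*(-11 + f) (d(r, f) = (2*r*(2 + r) - 24)*(-11 + f) = (-24 + 2*r*(2 + r))*(-11 + f))
d(-19, -12)*q - 943 = (264 - 24*(-12) - 22*(-19)*(2 - 19) + 2*(-12)*(-19)*(2 - 19))*543 - 943 = (264 + 288 - 22*(-19)*(-17) + 2*(-12)*(-19)*(-17))*543 - 943 = (264 + 288 - 7106 - 7752)*543 - 943 = -14306*543 - 943 = -7768158 - 943 = -7769101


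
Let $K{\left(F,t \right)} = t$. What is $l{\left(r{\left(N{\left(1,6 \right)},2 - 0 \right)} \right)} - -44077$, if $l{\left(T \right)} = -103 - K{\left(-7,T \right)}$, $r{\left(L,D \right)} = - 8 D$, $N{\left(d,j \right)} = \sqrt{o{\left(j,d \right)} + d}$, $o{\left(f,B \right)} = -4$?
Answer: $43990$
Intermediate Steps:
$N{\left(d,j \right)} = \sqrt{-4 + d}$
$l{\left(T \right)} = -103 - T$
$l{\left(r{\left(N{\left(1,6 \right)},2 - 0 \right)} \right)} - -44077 = \left(-103 - - 8 \left(2 - 0\right)\right) - -44077 = \left(-103 - - 8 \left(2 + 0\right)\right) + 44077 = \left(-103 - \left(-8\right) 2\right) + 44077 = \left(-103 - -16\right) + 44077 = \left(-103 + 16\right) + 44077 = -87 + 44077 = 43990$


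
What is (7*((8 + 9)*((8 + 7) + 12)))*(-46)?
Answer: -147798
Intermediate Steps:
(7*((8 + 9)*((8 + 7) + 12)))*(-46) = (7*(17*(15 + 12)))*(-46) = (7*(17*27))*(-46) = (7*459)*(-46) = 3213*(-46) = -147798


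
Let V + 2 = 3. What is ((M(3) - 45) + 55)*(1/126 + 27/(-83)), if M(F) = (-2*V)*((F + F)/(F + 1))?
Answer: -3319/1494 ≈ -2.2216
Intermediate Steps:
V = 1 (V = -2 + 3 = 1)
M(F) = -4*F/(1 + F) (M(F) = (-2*1)*((F + F)/(F + 1)) = -2*2*F/(1 + F) = -4*F/(1 + F))
((M(3) - 45) + 55)*(1/126 + 27/(-83)) = ((-4*3/(1 + 3) - 45) + 55)*(1/126 + 27/(-83)) = ((-4*3/4 - 45) + 55)*(1*(1/126) + 27*(-1/83)) = ((-4*3*¼ - 45) + 55)*(1/126 - 27/83) = ((-3 - 45) + 55)*(-3319/10458) = (-48 + 55)*(-3319/10458) = 7*(-3319/10458) = -3319/1494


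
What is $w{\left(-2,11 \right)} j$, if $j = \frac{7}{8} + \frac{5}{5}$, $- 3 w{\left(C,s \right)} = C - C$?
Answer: $0$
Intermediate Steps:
$w{\left(C,s \right)} = 0$ ($w{\left(C,s \right)} = - \frac{C - C}{3} = \left(- \frac{1}{3}\right) 0 = 0$)
$j = \frac{15}{8}$ ($j = 7 \cdot \frac{1}{8} + 5 \cdot \frac{1}{5} = \frac{7}{8} + 1 = \frac{15}{8} \approx 1.875$)
$w{\left(-2,11 \right)} j = 0 \cdot \frac{15}{8} = 0$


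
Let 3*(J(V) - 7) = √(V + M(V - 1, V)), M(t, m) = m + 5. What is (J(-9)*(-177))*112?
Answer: -138768 - 6608*I*√13 ≈ -1.3877e+5 - 23825.0*I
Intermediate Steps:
M(t, m) = 5 + m
J(V) = 7 + √(5 + 2*V)/3 (J(V) = 7 + √(V + (5 + V))/3 = 7 + √(5 + 2*V)/3)
(J(-9)*(-177))*112 = ((7 + √(5 + 2*(-9))/3)*(-177))*112 = ((7 + √(5 - 18)/3)*(-177))*112 = ((7 + √(-13)/3)*(-177))*112 = ((7 + (I*√13)/3)*(-177))*112 = ((7 + I*√13/3)*(-177))*112 = (-1239 - 59*I*√13)*112 = -138768 - 6608*I*√13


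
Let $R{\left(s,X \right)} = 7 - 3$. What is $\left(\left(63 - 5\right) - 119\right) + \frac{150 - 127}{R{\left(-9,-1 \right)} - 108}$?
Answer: $- \frac{6367}{104} \approx -61.221$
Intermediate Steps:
$R{\left(s,X \right)} = 4$
$\left(\left(63 - 5\right) - 119\right) + \frac{150 - 127}{R{\left(-9,-1 \right)} - 108} = \left(\left(63 - 5\right) - 119\right) + \frac{150 - 127}{4 - 108} = \left(\left(63 - 5\right) - 119\right) + \frac{23}{-104} = \left(58 - 119\right) + 23 \left(- \frac{1}{104}\right) = -61 - \frac{23}{104} = - \frac{6367}{104}$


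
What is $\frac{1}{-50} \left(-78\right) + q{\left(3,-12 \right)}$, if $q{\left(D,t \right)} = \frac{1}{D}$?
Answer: $\frac{142}{75} \approx 1.8933$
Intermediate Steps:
$\frac{1}{-50} \left(-78\right) + q{\left(3,-12 \right)} = \frac{1}{-50} \left(-78\right) + \frac{1}{3} = \left(- \frac{1}{50}\right) \left(-78\right) + \frac{1}{3} = \frac{39}{25} + \frac{1}{3} = \frac{142}{75}$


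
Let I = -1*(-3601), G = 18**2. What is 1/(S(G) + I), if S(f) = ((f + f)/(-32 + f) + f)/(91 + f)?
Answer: 30295/109116109 ≈ 0.00027764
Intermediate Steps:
G = 324
S(f) = (f + 2*f/(-32 + f))/(91 + f) (S(f) = ((2*f)/(-32 + f) + f)/(91 + f) = (2*f/(-32 + f) + f)/(91 + f) = (f + 2*f/(-32 + f))/(91 + f))
I = 3601
1/(S(G) + I) = 1/(324*(-30 + 324)/(-2912 + 324**2 + 59*324) + 3601) = 1/(324*294/(-2912 + 104976 + 19116) + 3601) = 1/(324*294/121180 + 3601) = 1/(324*(1/121180)*294 + 3601) = 1/(23814/30295 + 3601) = 1/(109116109/30295) = 30295/109116109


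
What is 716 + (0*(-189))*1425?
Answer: 716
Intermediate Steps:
716 + (0*(-189))*1425 = 716 + 0*1425 = 716 + 0 = 716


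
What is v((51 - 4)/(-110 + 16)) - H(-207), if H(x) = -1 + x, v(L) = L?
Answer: 415/2 ≈ 207.50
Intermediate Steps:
v((51 - 4)/(-110 + 16)) - H(-207) = (51 - 4)/(-110 + 16) - (-1 - 207) = 47/(-94) - 1*(-208) = 47*(-1/94) + 208 = -½ + 208 = 415/2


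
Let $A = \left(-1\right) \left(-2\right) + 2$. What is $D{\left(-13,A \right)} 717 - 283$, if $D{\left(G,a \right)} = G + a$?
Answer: $-6736$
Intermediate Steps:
$A = 4$ ($A = 2 + 2 = 4$)
$D{\left(-13,A \right)} 717 - 283 = \left(-13 + 4\right) 717 - 283 = \left(-9\right) 717 - 283 = -6453 - 283 = -6736$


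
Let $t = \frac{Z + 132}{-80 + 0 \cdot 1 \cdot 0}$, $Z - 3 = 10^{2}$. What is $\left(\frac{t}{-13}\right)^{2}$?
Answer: $\frac{2209}{43264} \approx 0.051059$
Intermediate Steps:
$Z = 103$ ($Z = 3 + 10^{2} = 3 + 100 = 103$)
$t = - \frac{47}{16}$ ($t = \frac{103 + 132}{-80 + 0 \cdot 1 \cdot 0} = \frac{235}{-80 + 0 \cdot 0} = \frac{235}{-80 + 0} = \frac{235}{-80} = 235 \left(- \frac{1}{80}\right) = - \frac{47}{16} \approx -2.9375$)
$\left(\frac{t}{-13}\right)^{2} = \left(- \frac{47}{16 \left(-13\right)}\right)^{2} = \left(\left(- \frac{47}{16}\right) \left(- \frac{1}{13}\right)\right)^{2} = \left(\frac{47}{208}\right)^{2} = \frac{2209}{43264}$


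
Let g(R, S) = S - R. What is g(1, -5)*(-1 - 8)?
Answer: 54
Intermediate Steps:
g(1, -5)*(-1 - 8) = (-5 - 1*1)*(-1 - 8) = (-5 - 1)*(-9) = -6*(-9) = 54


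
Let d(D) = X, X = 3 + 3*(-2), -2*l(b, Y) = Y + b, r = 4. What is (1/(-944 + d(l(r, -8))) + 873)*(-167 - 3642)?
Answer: -3149014570/947 ≈ -3.3253e+6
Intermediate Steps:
l(b, Y) = -Y/2 - b/2 (l(b, Y) = -(Y + b)/2 = -Y/2 - b/2)
X = -3 (X = 3 - 6 = -3)
d(D) = -3
(1/(-944 + d(l(r, -8))) + 873)*(-167 - 3642) = (1/(-944 - 3) + 873)*(-167 - 3642) = (1/(-947) + 873)*(-3809) = (-1/947 + 873)*(-3809) = (826730/947)*(-3809) = -3149014570/947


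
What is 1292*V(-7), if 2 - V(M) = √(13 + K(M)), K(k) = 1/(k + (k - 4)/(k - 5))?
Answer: 2584 - 1292*√68401/73 ≈ -2044.8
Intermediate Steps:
K(k) = 1/(k + (-4 + k)/(-5 + k))
V(M) = 2 - √(13 + (5 - M)/(4 - M² + 4*M))
1292*V(-7) = 1292*(2 - √((57 - 13*(-7)² + 51*(-7))/(4 - 1*(-7)² + 4*(-7)))) = 1292*(2 - √((57 - 13*49 - 357)/(4 - 1*49 - 28))) = 1292*(2 - √((57 - 637 - 357)/(4 - 49 - 28))) = 1292*(2 - √(-937/(-73))) = 1292*(2 - √(-1/73*(-937))) = 1292*(2 - √(937/73)) = 1292*(2 - √68401/73) = 2584 - 1292*√68401/73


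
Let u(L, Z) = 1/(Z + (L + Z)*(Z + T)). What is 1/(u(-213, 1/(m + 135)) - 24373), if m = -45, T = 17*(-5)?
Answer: -146623771/3573661162483 ≈ -4.1029e-5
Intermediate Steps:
T = -85
u(L, Z) = 1/(Z + (-85 + Z)*(L + Z)) (u(L, Z) = 1/(Z + (L + Z)*(Z - 85)) = 1/(Z + (L + Z)*(-85 + Z)) = 1/(Z + (-85 + Z)*(L + Z)))
1/(u(-213, 1/(m + 135)) - 24373) = 1/(1/((1/(-45 + 135))² - 85*(-213) - 84/(-45 + 135) - 213/(-45 + 135)) - 24373) = 1/(1/((1/90)² + 18105 - 84/90 - 213/90) - 24373) = 1/(1/((1/90)² + 18105 - 84*1/90 - 213*1/90) - 24373) = 1/(1/(1/8100 + 18105 - 14/15 - 71/30) - 24373) = 1/(1/(146623771/8100) - 24373) = 1/(8100/146623771 - 24373) = 1/(-3573661162483/146623771) = -146623771/3573661162483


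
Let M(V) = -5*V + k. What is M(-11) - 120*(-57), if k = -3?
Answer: 6892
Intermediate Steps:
M(V) = -3 - 5*V (M(V) = -5*V - 3 = -3 - 5*V)
M(-11) - 120*(-57) = (-3 - 5*(-11)) - 120*(-57) = (-3 + 55) + 6840 = 52 + 6840 = 6892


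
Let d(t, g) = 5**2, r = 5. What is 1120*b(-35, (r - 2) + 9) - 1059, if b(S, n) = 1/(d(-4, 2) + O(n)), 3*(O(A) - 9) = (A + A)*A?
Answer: -13655/13 ≈ -1050.4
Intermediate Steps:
d(t, g) = 25
O(A) = 9 + 2*A**2/3 (O(A) = 9 + ((A + A)*A)/3 = 9 + ((2*A)*A)/3 = 9 + (2*A**2)/3 = 9 + 2*A**2/3)
b(S, n) = 1/(34 + 2*n**2/3) (b(S, n) = 1/(25 + (9 + 2*n**2/3)) = 1/(34 + 2*n**2/3))
1120*b(-35, (r - 2) + 9) - 1059 = 1120*(3/(2*(51 + ((5 - 2) + 9)**2))) - 1059 = 1120*(3/(2*(51 + (3 + 9)**2))) - 1059 = 1120*(3/(2*(51 + 12**2))) - 1059 = 1120*(3/(2*(51 + 144))) - 1059 = 1120*((3/2)/195) - 1059 = 1120*((3/2)*(1/195)) - 1059 = 1120*(1/130) - 1059 = 112/13 - 1059 = -13655/13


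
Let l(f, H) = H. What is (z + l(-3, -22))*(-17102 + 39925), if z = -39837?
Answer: -909701957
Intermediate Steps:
(z + l(-3, -22))*(-17102 + 39925) = (-39837 - 22)*(-17102 + 39925) = -39859*22823 = -909701957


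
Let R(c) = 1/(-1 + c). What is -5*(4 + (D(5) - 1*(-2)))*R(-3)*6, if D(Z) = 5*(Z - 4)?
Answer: 165/2 ≈ 82.500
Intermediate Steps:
D(Z) = -20 + 5*Z (D(Z) = 5*(-4 + Z) = -20 + 5*Z)
-5*(4 + (D(5) - 1*(-2)))*R(-3)*6 = -5*(4 + ((-20 + 5*5) - 1*(-2)))/(-1 - 3)*6 = -5*(4 + ((-20 + 25) + 2))/(-4)*6 = -5*(4 + (5 + 2))*(-1)/4*6 = -5*(4 + 7)*(-1)/4*6 = -55*(-1)/4*6 = -5*(-11/4)*6 = (55/4)*6 = 165/2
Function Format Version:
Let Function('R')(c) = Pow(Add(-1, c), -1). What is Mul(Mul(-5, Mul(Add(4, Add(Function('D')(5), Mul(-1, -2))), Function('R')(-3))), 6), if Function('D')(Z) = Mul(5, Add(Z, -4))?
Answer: Rational(165, 2) ≈ 82.500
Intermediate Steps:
Function('D')(Z) = Add(-20, Mul(5, Z)) (Function('D')(Z) = Mul(5, Add(-4, Z)) = Add(-20, Mul(5, Z)))
Mul(Mul(-5, Mul(Add(4, Add(Function('D')(5), Mul(-1, -2))), Function('R')(-3))), 6) = Mul(Mul(-5, Mul(Add(4, Add(Add(-20, Mul(5, 5)), Mul(-1, -2))), Pow(Add(-1, -3), -1))), 6) = Mul(Mul(-5, Mul(Add(4, Add(Add(-20, 25), 2)), Pow(-4, -1))), 6) = Mul(Mul(-5, Mul(Add(4, Add(5, 2)), Rational(-1, 4))), 6) = Mul(Mul(-5, Mul(Add(4, 7), Rational(-1, 4))), 6) = Mul(Mul(-5, Mul(11, Rational(-1, 4))), 6) = Mul(Mul(-5, Rational(-11, 4)), 6) = Mul(Rational(55, 4), 6) = Rational(165, 2)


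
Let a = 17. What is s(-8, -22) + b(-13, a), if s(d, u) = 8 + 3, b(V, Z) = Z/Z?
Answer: 12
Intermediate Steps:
b(V, Z) = 1
s(d, u) = 11
s(-8, -22) + b(-13, a) = 11 + 1 = 12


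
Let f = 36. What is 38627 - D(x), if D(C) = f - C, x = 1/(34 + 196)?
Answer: 8875931/230 ≈ 38591.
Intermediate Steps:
x = 1/230 ≈ 0.0043478
D(C) = 36 - C
38627 - D(x) = 38627 - (36 - 1*1/230) = 38627 - (36 - 1/230) = 38627 - 1*8279/230 = 38627 - 8279/230 = 8875931/230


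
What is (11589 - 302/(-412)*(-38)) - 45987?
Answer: -3545863/103 ≈ -34426.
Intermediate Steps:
(11589 - 302/(-412)*(-38)) - 45987 = (11589 - 302*(-1/412)*(-38)) - 45987 = (11589 - (-151)*(-38)/206) - 45987 = (11589 - 1*2869/103) - 45987 = (11589 - 2869/103) - 45987 = 1190798/103 - 45987 = -3545863/103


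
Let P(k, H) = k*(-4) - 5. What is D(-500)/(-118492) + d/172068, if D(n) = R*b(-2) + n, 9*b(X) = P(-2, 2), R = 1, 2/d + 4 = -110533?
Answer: 791966671737/187808640175156 ≈ 0.0042169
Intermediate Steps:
d = -2/110537 (d = 2/(-4 - 110533) = 2/(-110537) = 2*(-1/110537) = -2/110537 ≈ -1.8094e-5)
P(k, H) = -5 - 4*k (P(k, H) = -4*k - 5 = -5 - 4*k)
b(X) = 1/3 (b(X) = (-5 - 4*(-2))/9 = (-5 + 8)/9 = (1/9)*3 = 1/3)
D(n) = 1/3 + n (D(n) = 1*(1/3) + n = 1/3 + n)
D(-500)/(-118492) + d/172068 = (1/3 - 500)/(-118492) - 2/110537/172068 = -1499/3*(-1/118492) - 2/110537*1/172068 = 1499/355476 - 1/9509940258 = 791966671737/187808640175156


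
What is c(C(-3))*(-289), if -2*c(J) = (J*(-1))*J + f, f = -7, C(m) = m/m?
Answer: -1156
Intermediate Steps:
C(m) = 1
c(J) = 7/2 + J²/2 (c(J) = -((J*(-1))*J - 7)/2 = -((-J)*J - 7)/2 = -(-J² - 7)/2 = -(-7 - J²)/2 = 7/2 + J²/2)
c(C(-3))*(-289) = (7/2 + (½)*1²)*(-289) = (7/2 + (½)*1)*(-289) = (7/2 + ½)*(-289) = 4*(-289) = -1156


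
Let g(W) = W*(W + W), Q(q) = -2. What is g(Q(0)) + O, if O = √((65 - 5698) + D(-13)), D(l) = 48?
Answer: 8 + I*√5585 ≈ 8.0 + 74.733*I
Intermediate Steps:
g(W) = 2*W² (g(W) = W*(2*W) = 2*W²)
O = I*√5585 (O = √((65 - 5698) + 48) = √(-5633 + 48) = √(-5585) = I*√5585 ≈ 74.733*I)
g(Q(0)) + O = 2*(-2)² + I*√5585 = 2*4 + I*√5585 = 8 + I*√5585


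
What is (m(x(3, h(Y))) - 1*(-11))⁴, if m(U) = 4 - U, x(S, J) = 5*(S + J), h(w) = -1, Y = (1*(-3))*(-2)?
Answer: 625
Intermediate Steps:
Y = 6 (Y = -3*(-2) = 6)
x(S, J) = 5*J + 5*S (x(S, J) = 5*(J + S) = 5*J + 5*S)
(m(x(3, h(Y))) - 1*(-11))⁴ = ((4 - (5*(-1) + 5*3)) - 1*(-11))⁴ = ((4 - (-5 + 15)) + 11)⁴ = ((4 - 1*10) + 11)⁴ = ((4 - 10) + 11)⁴ = (-6 + 11)⁴ = 5⁴ = 625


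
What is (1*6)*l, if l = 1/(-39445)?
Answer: -6/39445 ≈ -0.00015211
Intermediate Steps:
l = -1/39445 ≈ -2.5352e-5
(1*6)*l = (1*6)*(-1/39445) = 6*(-1/39445) = -6/39445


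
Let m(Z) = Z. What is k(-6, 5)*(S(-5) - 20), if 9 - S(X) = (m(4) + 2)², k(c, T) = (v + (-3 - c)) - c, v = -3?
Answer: -282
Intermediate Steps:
k(c, T) = -6 - 2*c (k(c, T) = (-3 + (-3 - c)) - c = (-6 - c) - c = -6 - 2*c)
S(X) = -27 (S(X) = 9 - (4 + 2)² = 9 - 1*6² = 9 - 1*36 = 9 - 36 = -27)
k(-6, 5)*(S(-5) - 20) = (-6 - 2*(-6))*(-27 - 20) = (-6 + 12)*(-47) = 6*(-47) = -282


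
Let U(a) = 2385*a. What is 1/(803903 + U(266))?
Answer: 1/1438313 ≈ 6.9526e-7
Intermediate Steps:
1/(803903 + U(266)) = 1/(803903 + 2385*266) = 1/(803903 + 634410) = 1/1438313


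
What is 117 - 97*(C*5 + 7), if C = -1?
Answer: -77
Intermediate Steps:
117 - 97*(C*5 + 7) = 117 - 97*(-1*5 + 7) = 117 - 97*(-5 + 7) = 117 - 97*2 = 117 - 194 = -77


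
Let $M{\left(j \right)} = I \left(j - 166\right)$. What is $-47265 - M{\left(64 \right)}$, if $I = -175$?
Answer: $-65115$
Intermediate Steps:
$M{\left(j \right)} = 29050 - 175 j$ ($M{\left(j \right)} = - 175 \left(j - 166\right) = - 175 \left(-166 + j\right) = 29050 - 175 j$)
$-47265 - M{\left(64 \right)} = -47265 - \left(29050 - 11200\right) = -47265 - 17850 = -65115$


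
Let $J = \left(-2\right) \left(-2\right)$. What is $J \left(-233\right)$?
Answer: $-932$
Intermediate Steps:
$J = 4$
$J \left(-233\right) = 4 \left(-233\right) = -932$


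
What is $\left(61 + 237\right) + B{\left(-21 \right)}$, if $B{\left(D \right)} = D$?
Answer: $277$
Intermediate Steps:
$\left(61 + 237\right) + B{\left(-21 \right)} = \left(61 + 237\right) - 21 = 298 - 21 = 277$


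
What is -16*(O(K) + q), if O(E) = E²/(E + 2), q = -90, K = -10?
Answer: 1640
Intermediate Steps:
O(E) = E²/(2 + E)
-16*(O(K) + q) = -16*((-10)²/(2 - 10) - 90) = -16*(100/(-8) - 90) = -16*(100*(-⅛) - 90) = -16*(-25/2 - 90) = -16*(-205/2) = 1640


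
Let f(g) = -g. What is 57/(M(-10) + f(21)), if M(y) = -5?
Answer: -57/26 ≈ -2.1923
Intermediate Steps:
57/(M(-10) + f(21)) = 57/(-5 - 1*21) = 57/(-5 - 21) = 57/(-26) = 57*(-1/26) = -57/26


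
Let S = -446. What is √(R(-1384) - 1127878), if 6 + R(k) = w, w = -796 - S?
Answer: I*√1128234 ≈ 1062.2*I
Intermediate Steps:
w = -350 (w = -796 - 1*(-446) = -796 + 446 = -350)
R(k) = -356 (R(k) = -6 - 350 = -356)
√(R(-1384) - 1127878) = √(-356 - 1127878) = √(-1128234) = I*√1128234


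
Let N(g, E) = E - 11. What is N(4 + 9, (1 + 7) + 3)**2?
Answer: 0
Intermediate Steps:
N(g, E) = -11 + E
N(4 + 9, (1 + 7) + 3)**2 = (-11 + ((1 + 7) + 3))**2 = (-11 + (8 + 3))**2 = (-11 + 11)**2 = 0**2 = 0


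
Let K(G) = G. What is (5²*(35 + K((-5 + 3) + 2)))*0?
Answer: 0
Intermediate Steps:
(5²*(35 + K((-5 + 3) + 2)))*0 = (5²*(35 + ((-5 + 3) + 2)))*0 = (25*(35 + (-2 + 2)))*0 = (25*(35 + 0))*0 = (25*35)*0 = 875*0 = 0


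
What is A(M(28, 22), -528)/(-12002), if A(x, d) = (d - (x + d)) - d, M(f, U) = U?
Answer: -253/6001 ≈ -0.042160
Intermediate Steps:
A(x, d) = -d - x (A(x, d) = (d - (d + x)) - d = (d + (-d - x)) - d = -x - d = -d - x)
A(M(28, 22), -528)/(-12002) = (-1*(-528) - 1*22)/(-12002) = (528 - 22)*(-1/12002) = 506*(-1/12002) = -253/6001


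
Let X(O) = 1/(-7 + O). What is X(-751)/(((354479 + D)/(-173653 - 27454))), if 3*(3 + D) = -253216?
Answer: 603321/614140696 ≈ 0.00098238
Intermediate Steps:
D = -253225/3 (D = -3 + (⅓)*(-253216) = -3 - 253216/3 = -253225/3 ≈ -84408.)
X(-751)/(((354479 + D)/(-173653 - 27454))) = 1/((-7 - 751)*(((354479 - 253225/3)/(-173653 - 27454)))) = 1/((-758)*(((810212/3)/(-201107)))) = -1/(758*((810212/3)*(-1/201107))) = -1/(758*(-810212/603321)) = -1/758*(-603321/810212) = 603321/614140696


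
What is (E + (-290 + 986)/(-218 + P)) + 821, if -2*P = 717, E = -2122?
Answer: -1501445/1153 ≈ -1302.2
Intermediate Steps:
P = -717/2 (P = -½*717 = -717/2 ≈ -358.50)
(E + (-290 + 986)/(-218 + P)) + 821 = (-2122 + (-290 + 986)/(-218 - 717/2)) + 821 = (-2122 + 696/(-1153/2)) + 821 = (-2122 + 696*(-2/1153)) + 821 = (-2122 - 1392/1153) + 821 = -2448058/1153 + 821 = -1501445/1153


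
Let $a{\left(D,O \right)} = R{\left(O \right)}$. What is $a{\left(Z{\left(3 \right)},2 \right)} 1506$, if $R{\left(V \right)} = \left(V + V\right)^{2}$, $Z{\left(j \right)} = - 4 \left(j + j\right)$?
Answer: $24096$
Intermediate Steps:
$Z{\left(j \right)} = - 8 j$ ($Z{\left(j \right)} = - 4 \cdot 2 j = - 8 j$)
$R{\left(V \right)} = 4 V^{2}$ ($R{\left(V \right)} = \left(2 V\right)^{2} = 4 V^{2}$)
$a{\left(D,O \right)} = 4 O^{2}$
$a{\left(Z{\left(3 \right)},2 \right)} 1506 = 4 \cdot 2^{2} \cdot 1506 = 4 \cdot 4 \cdot 1506 = 16 \cdot 1506 = 24096$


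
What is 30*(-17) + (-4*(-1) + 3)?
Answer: -503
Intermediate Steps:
30*(-17) + (-4*(-1) + 3) = -510 + (4 + 3) = -510 + 7 = -503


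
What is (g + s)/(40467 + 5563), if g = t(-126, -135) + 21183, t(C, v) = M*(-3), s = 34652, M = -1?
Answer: 27919/23015 ≈ 1.2131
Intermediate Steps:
t(C, v) = 3 (t(C, v) = -1*(-3) = 3)
g = 21186 (g = 3 + 21183 = 21186)
(g + s)/(40467 + 5563) = (21186 + 34652)/(40467 + 5563) = 55838/46030 = 55838*(1/46030) = 27919/23015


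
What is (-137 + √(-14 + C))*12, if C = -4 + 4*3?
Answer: -1644 + 12*I*√6 ≈ -1644.0 + 29.394*I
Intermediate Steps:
C = 8 (C = -4 + 12 = 8)
(-137 + √(-14 + C))*12 = (-137 + √(-14 + 8))*12 = (-137 + √(-6))*12 = (-137 + I*√6)*12 = -1644 + 12*I*√6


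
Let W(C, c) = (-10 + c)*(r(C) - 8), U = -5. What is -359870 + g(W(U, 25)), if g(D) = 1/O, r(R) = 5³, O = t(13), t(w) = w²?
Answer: -60818029/169 ≈ -3.5987e+5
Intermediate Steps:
O = 169 (O = 13² = 169)
r(R) = 125
W(C, c) = -1170 + 117*c (W(C, c) = (-10 + c)*(125 - 8) = (-10 + c)*117 = -1170 + 117*c)
g(D) = 1/169
-359870 + g(W(U, 25)) = -359870 + 1/169 = -60818029/169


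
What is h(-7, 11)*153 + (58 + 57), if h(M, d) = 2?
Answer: 421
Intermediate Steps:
h(-7, 11)*153 + (58 + 57) = 2*153 + (58 + 57) = 306 + 115 = 421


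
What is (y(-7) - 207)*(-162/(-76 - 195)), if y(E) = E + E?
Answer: -35802/271 ≈ -132.11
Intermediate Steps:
y(E) = 2*E
(y(-7) - 207)*(-162/(-76 - 195)) = (2*(-7) - 207)*(-162/(-76 - 195)) = (-14 - 207)*(-162/(-271)) = -(-35802)*(-1)/271 = -221*162/271 = -35802/271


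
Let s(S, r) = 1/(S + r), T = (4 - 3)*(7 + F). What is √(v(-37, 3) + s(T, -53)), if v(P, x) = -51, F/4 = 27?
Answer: I*√195982/62 ≈ 7.1403*I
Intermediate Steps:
F = 108 (F = 4*27 = 108)
T = 115 (T = (4 - 3)*(7 + 108) = 1*115 = 115)
√(v(-37, 3) + s(T, -53)) = √(-51 + 1/(115 - 53)) = √(-51 + 1/62) = √(-3161/62) = I*√195982/62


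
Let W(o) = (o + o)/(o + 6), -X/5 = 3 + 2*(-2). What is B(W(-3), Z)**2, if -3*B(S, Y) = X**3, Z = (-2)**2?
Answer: 15625/9 ≈ 1736.1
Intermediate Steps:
X = 5 (X = -5*(3 + 2*(-2)) = -5*(3 - 4) = -5*(-1) = 5)
W(o) = 2*o/(6 + o) (W(o) = (2*o)/(6 + o) = 2*o/(6 + o))
Z = 4
B(S, Y) = -125/3 (B(S, Y) = -1/3*5**3 = -1/3*125 = -125/3)
B(W(-3), Z)**2 = (-125/3)**2 = 15625/9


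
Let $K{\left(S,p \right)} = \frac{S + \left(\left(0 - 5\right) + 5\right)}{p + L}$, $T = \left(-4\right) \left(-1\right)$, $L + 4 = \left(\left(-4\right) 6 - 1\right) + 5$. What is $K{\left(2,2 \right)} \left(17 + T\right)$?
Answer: $- \frac{21}{11} \approx -1.9091$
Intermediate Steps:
$L = -24$ ($L = -4 + \left(\left(\left(-4\right) 6 - 1\right) + 5\right) = -4 + \left(\left(-24 - 1\right) + 5\right) = -4 + \left(-25 + 5\right) = -4 - 20 = -24$)
$T = 4$
$K{\left(S,p \right)} = \frac{S}{-24 + p}$ ($K{\left(S,p \right)} = \frac{S + \left(\left(0 - 5\right) + 5\right)}{p - 24} = \frac{S + \left(-5 + 5\right)}{-24 + p} = \frac{S + 0}{-24 + p} = \frac{S}{-24 + p}$)
$K{\left(2,2 \right)} \left(17 + T\right) = \frac{2}{-24 + 2} \left(17 + 4\right) = \frac{2}{-22} \cdot 21 = 2 \left(- \frac{1}{22}\right) 21 = \left(- \frac{1}{11}\right) 21 = - \frac{21}{11}$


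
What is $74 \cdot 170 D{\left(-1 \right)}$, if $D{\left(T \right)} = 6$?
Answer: $75480$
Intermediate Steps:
$74 \cdot 170 D{\left(-1 \right)} = 74 \cdot 170 \cdot 6 = 12580 \cdot 6 = 75480$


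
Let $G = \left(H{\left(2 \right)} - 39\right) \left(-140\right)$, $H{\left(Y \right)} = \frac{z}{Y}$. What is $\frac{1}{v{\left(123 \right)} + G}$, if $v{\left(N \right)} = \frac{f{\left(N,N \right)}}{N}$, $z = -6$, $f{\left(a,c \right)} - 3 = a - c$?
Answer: $\frac{41}{241081} \approx 0.00017007$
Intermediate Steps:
$f{\left(a,c \right)} = 3 + a - c$ ($f{\left(a,c \right)} = 3 + \left(a - c\right) = 3 + a - c$)
$H{\left(Y \right)} = - \frac{6}{Y}$
$v{\left(N \right)} = \frac{3}{N}$ ($v{\left(N \right)} = \frac{3 + N - N}{N} = \frac{3}{N}$)
$G = 5880$ ($G = \left(- \frac{6}{2} - 39\right) \left(-140\right) = \left(\left(-6\right) \frac{1}{2} - 39\right) \left(-140\right) = \left(-3 - 39\right) \left(-140\right) = \left(-42\right) \left(-140\right) = 5880$)
$\frac{1}{v{\left(123 \right)} + G} = \frac{1}{\frac{3}{123} + 5880} = \frac{1}{3 \cdot \frac{1}{123} + 5880} = \frac{1}{\frac{1}{41} + 5880} = \frac{1}{\frac{241081}{41}} = \frac{41}{241081}$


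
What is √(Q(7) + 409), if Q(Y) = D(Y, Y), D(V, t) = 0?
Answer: √409 ≈ 20.224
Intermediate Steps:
Q(Y) = 0
√(Q(7) + 409) = √(0 + 409) = √409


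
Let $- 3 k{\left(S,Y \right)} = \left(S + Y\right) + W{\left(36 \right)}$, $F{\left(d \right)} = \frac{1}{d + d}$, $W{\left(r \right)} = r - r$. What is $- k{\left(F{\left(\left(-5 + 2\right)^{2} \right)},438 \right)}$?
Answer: $\frac{7885}{54} \approx 146.02$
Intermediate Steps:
$W{\left(r \right)} = 0$
$F{\left(d \right)} = \frac{1}{2 d}$
$k{\left(S,Y \right)} = - \frac{S}{3} - \frac{Y}{3}$ ($k{\left(S,Y \right)} = - \frac{\left(S + Y\right) + 0}{3} = - \frac{S + Y}{3} = - \frac{S}{3} - \frac{Y}{3}$)
$- k{\left(F{\left(\left(-5 + 2\right)^{2} \right)},438 \right)} = - (- \frac{\frac{1}{2} \frac{1}{\left(-5 + 2\right)^{2}}}{3} - 146) = - (- \frac{\frac{1}{2} \frac{1}{\left(-3\right)^{2}}}{3} - 146) = - (- \frac{\frac{1}{2} \cdot \frac{1}{9}}{3} - 146) = - (\left(- \frac{1}{3}\right) \frac{1}{18} - 146) = - (- \frac{1}{54} - 146) = \left(-1\right) \left(- \frac{7885}{54}\right) = \frac{7885}{54}$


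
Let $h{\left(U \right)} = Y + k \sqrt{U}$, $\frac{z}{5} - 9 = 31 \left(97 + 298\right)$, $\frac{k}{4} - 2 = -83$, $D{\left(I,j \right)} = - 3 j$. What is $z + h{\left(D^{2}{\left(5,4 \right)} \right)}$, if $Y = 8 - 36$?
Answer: $57354$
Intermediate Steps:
$k = -324$ ($k = 8 + 4 \left(-83\right) = 8 - 332 = -324$)
$Y = -28$ ($Y = 8 - 36 = -28$)
$z = 61270$ ($z = 45 + 5 \cdot 31 \left(97 + 298\right) = 45 + 5 \cdot 31 \cdot 395 = 45 + 5 \cdot 12245 = 45 + 61225 = 61270$)
$h{\left(U \right)} = -28 - 324 \sqrt{U}$
$z + h{\left(D^{2}{\left(5,4 \right)} \right)} = 61270 - \left(28 + 324 \sqrt{\left(\left(-3\right) 4\right)^{2}}\right) = 61270 - \left(28 + 324 \sqrt{\left(-12\right)^{2}}\right) = 61270 - \left(28 + 324 \sqrt{144}\right) = 61270 - 3916 = 57354$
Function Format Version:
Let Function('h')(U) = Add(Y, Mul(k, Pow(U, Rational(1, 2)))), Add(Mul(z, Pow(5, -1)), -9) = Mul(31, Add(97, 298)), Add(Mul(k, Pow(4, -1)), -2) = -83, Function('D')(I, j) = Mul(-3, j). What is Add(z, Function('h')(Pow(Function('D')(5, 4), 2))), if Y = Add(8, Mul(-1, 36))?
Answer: 57354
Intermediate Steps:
k = -324 (k = Add(8, Mul(4, -83)) = Add(8, -332) = -324)
Y = -28 (Y = Add(8, -36) = -28)
z = 61270 (z = Add(45, Mul(5, Mul(31, Add(97, 298)))) = Add(45, Mul(5, Mul(31, 395))) = Add(45, Mul(5, 12245)) = Add(45, 61225) = 61270)
Function('h')(U) = Add(-28, Mul(-324, Pow(U, Rational(1, 2))))
Add(z, Function('h')(Pow(Function('D')(5, 4), 2))) = Add(61270, Add(-28, Mul(-324, Pow(Pow(Mul(-3, 4), 2), Rational(1, 2))))) = Add(61270, Add(-28, Mul(-324, Pow(Pow(-12, 2), Rational(1, 2))))) = Add(61270, Add(-28, Mul(-324, Pow(144, Rational(1, 2))))) = Add(61270, Add(-28, Mul(-324, 12))) = Add(61270, Add(-28, -3888)) = Add(61270, -3916) = 57354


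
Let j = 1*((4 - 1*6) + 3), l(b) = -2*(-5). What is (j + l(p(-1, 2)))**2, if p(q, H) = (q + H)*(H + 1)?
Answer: 121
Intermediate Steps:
p(q, H) = (1 + H)*(H + q) (p(q, H) = (H + q)*(1 + H) = (1 + H)*(H + q))
l(b) = 10
j = 1 (j = 1*((4 - 6) + 3) = 1*(-2 + 3) = 1*1 = 1)
(j + l(p(-1, 2)))**2 = (1 + 10)**2 = 11**2 = 121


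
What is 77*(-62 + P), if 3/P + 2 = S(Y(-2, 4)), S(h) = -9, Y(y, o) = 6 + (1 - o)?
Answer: -4795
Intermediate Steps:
Y(y, o) = 7 - o
P = -3/11 (P = 3/(-2 - 9) = 3/(-11) = 3*(-1/11) = -3/11 ≈ -0.27273)
77*(-62 + P) = 77*(-62 - 3/11) = 77*(-685/11) = -4795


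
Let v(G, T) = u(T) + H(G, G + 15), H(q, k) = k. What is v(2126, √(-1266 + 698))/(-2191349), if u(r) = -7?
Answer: -2134/2191349 ≈ -0.00097383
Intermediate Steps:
v(G, T) = 8 + G (v(G, T) = -7 + (G + 15) = -7 + (15 + G) = 8 + G)
v(2126, √(-1266 + 698))/(-2191349) = (8 + 2126)/(-2191349) = 2134*(-1/2191349) = -2134/2191349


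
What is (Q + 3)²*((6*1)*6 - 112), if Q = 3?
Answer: -2736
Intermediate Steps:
(Q + 3)²*((6*1)*6 - 112) = (3 + 3)²*((6*1)*6 - 112) = 6²*(6*6 - 112) = 36*(36 - 112) = 36*(-76) = -2736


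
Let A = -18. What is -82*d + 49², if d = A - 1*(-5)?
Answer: 3467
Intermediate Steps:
d = -13 (d = -18 - 1*(-5) = -18 + 5 = -13)
-82*d + 49² = -82*(-13) + 49² = 1066 + 2401 = 3467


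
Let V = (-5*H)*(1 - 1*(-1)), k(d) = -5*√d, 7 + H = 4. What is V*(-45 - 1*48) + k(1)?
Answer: -2795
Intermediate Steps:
H = -3 (H = -7 + 4 = -3)
V = 30 (V = (-5*(-3))*(1 - 1*(-1)) = 15*(1 + 1) = 15*2 = 30)
V*(-45 - 1*48) + k(1) = 30*(-45 - 1*48) - 5*√1 = 30*(-45 - 48) - 5*1 = 30*(-93) - 5 = -2790 - 5 = -2795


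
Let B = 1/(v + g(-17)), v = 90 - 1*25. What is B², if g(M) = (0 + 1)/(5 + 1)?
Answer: 36/152881 ≈ 0.00023548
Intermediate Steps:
v = 65 (v = 90 - 25 = 65)
g(M) = ⅙ (g(M) = 1/6 = 1*(⅙) = ⅙)
B = 6/391 (B = 1/(65 + ⅙) = 1/(391/6) = 6/391 ≈ 0.015345)
B² = (6/391)² = 36/152881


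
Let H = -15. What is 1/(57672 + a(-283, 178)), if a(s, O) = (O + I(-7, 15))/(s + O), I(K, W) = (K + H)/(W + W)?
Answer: 1575/90830741 ≈ 1.7340e-5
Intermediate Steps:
I(K, W) = (-15 + K)/(2*W) (I(K, W) = (K - 15)/(W + W) = (-15 + K)/((2*W)) = (-15 + K)*(1/(2*W)) = (-15 + K)/(2*W))
a(s, O) = (-11/15 + O)/(O + s) (a(s, O) = (O + (½)*(-15 - 7)/15)/(s + O) = (O + (½)*(1/15)*(-22))/(O + s) = (O - 11/15)/(O + s) = (-11/15 + O)/(O + s))
1/(57672 + a(-283, 178)) = 1/(57672 + (-11/15 + 178)/(178 - 283)) = 1/(57672 + (2659/15)/(-105)) = 1/(57672 - 1/105*2659/15) = 1/(57672 - 2659/1575) = 1/(90830741/1575) = 1575/90830741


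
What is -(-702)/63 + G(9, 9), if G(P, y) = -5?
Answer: 43/7 ≈ 6.1429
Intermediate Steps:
-(-702)/63 + G(9, 9) = -(-702)/63 - 5 = -54*(-13/63) - 5 = 78/7 - 5 = 43/7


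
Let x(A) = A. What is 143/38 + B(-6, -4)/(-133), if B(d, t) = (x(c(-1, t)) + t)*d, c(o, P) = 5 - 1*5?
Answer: 953/266 ≈ 3.5827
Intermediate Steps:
c(o, P) = 0 (c(o, P) = 5 - 5 = 0)
B(d, t) = d*t (B(d, t) = (0 + t)*d = t*d = d*t)
143/38 + B(-6, -4)/(-133) = 143/38 - 6*(-4)/(-133) = 143*(1/38) + 24*(-1/133) = 143/38 - 24/133 = 953/266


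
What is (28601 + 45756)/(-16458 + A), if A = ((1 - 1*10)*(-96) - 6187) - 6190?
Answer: -74357/27971 ≈ -2.6584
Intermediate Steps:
A = -11513 (A = ((1 - 10)*(-96) - 6187) - 6190 = (-9*(-96) - 6187) - 6190 = (864 - 6187) - 6190 = -5323 - 6190 = -11513)
(28601 + 45756)/(-16458 + A) = (28601 + 45756)/(-16458 - 11513) = 74357/(-27971) = 74357*(-1/27971) = -74357/27971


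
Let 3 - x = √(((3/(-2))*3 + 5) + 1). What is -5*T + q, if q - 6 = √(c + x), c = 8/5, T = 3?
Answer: -9 + √(460 - 50*√6)/10 ≈ -7.1628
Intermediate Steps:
c = 8/5 (c = 8*(⅕) = 8/5 ≈ 1.6000)
x = 3 - √6/2 (x = 3 - √(((3/(-2))*3 + 5) + 1) = 3 - √(((3*(-½))*3 + 5) + 1) = 3 - √((-3/2*3 + 5) + 1) = 3 - √((-9/2 + 5) + 1) = 3 - √(½ + 1) = 3 - √(3/2) = 3 - √6/2 ≈ 1.7753)
q = 6 + √(23/5 - √6/2) (q = 6 + √(8/5 + (3 - √6/2)) = 6 + √(23/5 - √6/2) ≈ 7.8372)
-5*T + q = -5*3 + (6 + √(460 - 50*√6)/10) = -15 + (6 + √(460 - 50*√6)/10) = -9 + √(460 - 50*√6)/10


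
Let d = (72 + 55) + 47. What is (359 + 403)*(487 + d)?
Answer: 503682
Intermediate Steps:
d = 174 (d = 127 + 47 = 174)
(359 + 403)*(487 + d) = (359 + 403)*(487 + 174) = 762*661 = 503682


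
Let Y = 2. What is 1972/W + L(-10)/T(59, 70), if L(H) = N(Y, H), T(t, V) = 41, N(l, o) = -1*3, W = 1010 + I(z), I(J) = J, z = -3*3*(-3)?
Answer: 4573/2501 ≈ 1.8285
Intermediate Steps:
z = 27 (z = -9*(-3) = 27)
W = 1037 (W = 1010 + 27 = 1037)
N(l, o) = -3
L(H) = -3
1972/W + L(-10)/T(59, 70) = 1972/1037 - 3/41 = 1972*(1/1037) - 3*1/41 = 116/61 - 3/41 = 4573/2501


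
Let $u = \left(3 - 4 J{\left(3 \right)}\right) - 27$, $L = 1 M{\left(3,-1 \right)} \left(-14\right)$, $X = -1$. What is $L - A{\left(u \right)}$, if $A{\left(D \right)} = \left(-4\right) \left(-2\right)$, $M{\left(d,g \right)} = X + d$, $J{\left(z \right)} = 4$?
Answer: $-36$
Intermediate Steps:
$M{\left(d,g \right)} = -1 + d$
$L = -28$ ($L = 1 \left(-1 + 3\right) \left(-14\right) = 1 \cdot 2 \left(-14\right) = 2 \left(-14\right) = -28$)
$u = -40$ ($u = \left(3 - 16\right) - 27 = -13 - 27 = -40$)
$A{\left(D \right)} = 8$
$L - A{\left(u \right)} = -28 - 8 = -36$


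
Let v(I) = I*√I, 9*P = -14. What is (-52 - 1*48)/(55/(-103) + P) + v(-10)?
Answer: 92700/1937 - 10*I*√10 ≈ 47.857 - 31.623*I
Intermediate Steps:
P = -14/9 (P = (⅑)*(-14) = -14/9 ≈ -1.5556)
v(I) = I^(3/2)
(-52 - 1*48)/(55/(-103) + P) + v(-10) = (-52 - 1*48)/(55/(-103) - 14/9) + (-10)^(3/2) = (-52 - 48)/(55*(-1/103) - 14/9) - 10*I*√10 = -100/(-55/103 - 14/9) - 10*I*√10 = -100/(-1937/927) - 10*I*√10 = -100*(-927/1937) - 10*I*√10 = 92700/1937 - 10*I*√10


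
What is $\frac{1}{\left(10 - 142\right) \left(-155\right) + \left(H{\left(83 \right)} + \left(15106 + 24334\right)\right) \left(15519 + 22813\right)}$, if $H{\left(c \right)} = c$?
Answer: $\frac{1}{1515016096} \approx 6.6006 \cdot 10^{-10}$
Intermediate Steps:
$\frac{1}{\left(10 - 142\right) \left(-155\right) + \left(H{\left(83 \right)} + \left(15106 + 24334\right)\right) \left(15519 + 22813\right)} = \frac{1}{\left(10 - 142\right) \left(-155\right) + \left(83 + \left(15106 + 24334\right)\right) \left(15519 + 22813\right)} = \frac{1}{\left(-132\right) \left(-155\right) + \left(83 + 39440\right) 38332} = \frac{1}{20460 + 39523 \cdot 38332} = \frac{1}{20460 + 1514995636} = \frac{1}{1515016096}$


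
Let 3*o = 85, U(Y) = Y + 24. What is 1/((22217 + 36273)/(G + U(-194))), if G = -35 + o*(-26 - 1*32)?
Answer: -1109/35094 ≈ -0.031601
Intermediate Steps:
U(Y) = 24 + Y
o = 85/3 (o = (⅓)*85 = 85/3 ≈ 28.333)
G = -5035/3 (G = -35 + 85*(-26 - 1*32)/3 = -35 + 85*(-26 - 32)/3 = -35 + (85/3)*(-58) = -35 - 4930/3 = -5035/3 ≈ -1678.3)
1/((22217 + 36273)/(G + U(-194))) = 1/((22217 + 36273)/(-5035/3 + (24 - 194))) = 1/(58490/(-5035/3 - 170)) = 1/(58490/(-5545/3)) = 1/(58490*(-3/5545)) = 1/(-35094/1109) = -1109/35094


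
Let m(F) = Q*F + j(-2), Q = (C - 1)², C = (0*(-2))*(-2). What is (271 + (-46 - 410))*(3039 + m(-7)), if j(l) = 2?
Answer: -561290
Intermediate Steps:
C = 0 (C = 0*(-2) = 0)
Q = 1 (Q = (0 - 1)² = (-1)² = 1)
m(F) = 2 + F (m(F) = 1*F + 2 = F + 2 = 2 + F)
(271 + (-46 - 410))*(3039 + m(-7)) = (271 + (-46 - 410))*(3039 + (2 - 7)) = (271 - 456)*(3039 - 5) = -185*3034 = -561290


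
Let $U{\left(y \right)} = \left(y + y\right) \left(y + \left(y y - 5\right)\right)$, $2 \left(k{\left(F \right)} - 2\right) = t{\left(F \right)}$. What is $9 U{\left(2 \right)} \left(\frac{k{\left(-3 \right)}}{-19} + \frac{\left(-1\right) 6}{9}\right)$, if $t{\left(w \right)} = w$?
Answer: $- \frac{474}{19} \approx -24.947$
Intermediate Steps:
$k{\left(F \right)} = 2 + \frac{F}{2}$
$U{\left(y \right)} = 2 y \left(-5 + y + y^{2}\right)$ ($U{\left(y \right)} = 2 y \left(y + \left(y^{2} - 5\right)\right) = 2 y \left(y + \left(-5 + y^{2}\right)\right) = 2 y \left(-5 + y + y^{2}\right)$)
$9 U{\left(2 \right)} \left(\frac{k{\left(-3 \right)}}{-19} + \frac{\left(-1\right) 6}{9}\right) = 9 \cdot 2 \cdot 2 \left(-5 + 2 + 2^{2}\right) \left(\frac{2 + \frac{1}{2} \left(-3\right)}{-19} + \frac{\left(-1\right) 6}{9}\right) = 9 \cdot 2 \cdot 2 \left(-5 + 2 + 4\right) \left(\left(2 - \frac{3}{2}\right) \left(- \frac{1}{19}\right) - \frac{2}{3}\right) = 9 \cdot 2 \cdot 2 \cdot 1 \left(\frac{1}{2} \left(- \frac{1}{19}\right) - \frac{2}{3}\right) = 9 \cdot 4 \left(- \frac{1}{38} - \frac{2}{3}\right) = 36 \left(- \frac{79}{114}\right) = - \frac{474}{19}$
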